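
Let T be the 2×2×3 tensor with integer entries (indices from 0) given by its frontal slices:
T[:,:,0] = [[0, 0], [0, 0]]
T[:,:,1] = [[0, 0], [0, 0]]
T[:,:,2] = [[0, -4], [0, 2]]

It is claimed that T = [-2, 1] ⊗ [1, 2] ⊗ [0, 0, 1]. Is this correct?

Reconstruct entry (0,0,2) from the claimed factors: Σₗ aₗ[0]bₗ[0]cₗ[2] = (-2)·(1)·(1) = -2, but T[0,0,2] = 0. The claim is false.

No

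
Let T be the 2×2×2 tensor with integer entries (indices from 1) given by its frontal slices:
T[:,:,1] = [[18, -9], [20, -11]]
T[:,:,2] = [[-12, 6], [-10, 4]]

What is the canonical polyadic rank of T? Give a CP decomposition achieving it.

rank(T) = 2

Lower bound: in the mode-1 unfolding of T (rows indexed by i, columns by (j,k)) the 2×2 minor on rows i ∈ {1, 2}, columns (j,k) ∈ {(1,1), (1,2)} is det [[18, -12], [20, -10]] = 60 ≠ 0, so that unfolding has rank ≥ 2 and hence rank(T) ≥ 2 (CP rank is at least every unfolding rank, though it can be larger).
Upper bound: with S_k = T[:,:,k], the two rank-1 terms a₁b₁ᵀ, a₂b₂ᵀ are the rank-1 members of the pencil x·S₁ + y·S₂.
det(x·S₁ + y·S₂) is −18·x² − 6·xy + 12·y² = (-6)·(3·x − 2·y)(x + y), vanishing at (x:y) = (2:3) and (1:-1).
M₁ = 2·S₁ + 3·S₂ = [[0, 0], [10, -10]] = 10·(0, 1)(1, -1)ᵀ and M₂ = S₁ − S₂ = [[30, -15], [30, -15]] = 15·(1, 1)(2, -1)ᵀ, so take a₁ = (0, 1), b₁ = (1, -1), a₂ = (1, 1), b₂ = (2, -1).
Each slice is an integer combination of E₁ = a₁b₁ᵀ and E₂ = a₂b₂ᵀ: S₁ = 2·E₁ + 9·E₂, S₂ = 2·E₁ − 6·E₂; reading off coefficients, c₁ = (2, 2) and c₂ = (9, -6).
Hence T = (0, 1) ∘ (1, -1) ∘ (2, 2) + (1, 1) ∘ (2, -1) ∘ (9, -6), so rank(T) ≤ 2.
These bounds meet, so rank(T) = 2.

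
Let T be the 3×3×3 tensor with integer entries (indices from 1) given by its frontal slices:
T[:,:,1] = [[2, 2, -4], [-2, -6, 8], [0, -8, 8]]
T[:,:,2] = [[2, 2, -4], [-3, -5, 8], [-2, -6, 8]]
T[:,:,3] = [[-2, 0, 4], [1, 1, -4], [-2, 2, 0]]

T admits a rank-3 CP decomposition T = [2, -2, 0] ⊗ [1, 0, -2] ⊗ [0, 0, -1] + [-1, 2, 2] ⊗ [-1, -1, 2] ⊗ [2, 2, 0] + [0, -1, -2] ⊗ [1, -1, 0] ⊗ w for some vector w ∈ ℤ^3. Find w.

Subtract the known terms from T to get the rank-1 residual R = [0, -1, -2] ⊗ [1, -1, 0] ⊗ w, so R[i,j,k] = a[i]·b[j]·w[k]. Pick indices with nonzero a[2]·b[1] = (-1)·(1) = -1. Only the fibre through (2,1,·) is needed: R[2,1,:] = T[2,1,:] − Σₗ aₗ[2]bₗ[1]cₗ = [-2, -3, 1] − (-2)·(1)·[0, 0, -1] − (2)·(-1)·[2, 2, 0] = [2, 1, -1]. Then w[k] = R[2,1,k] / -1 for each k, giving w = [2, 1, -1] / -1 = [-2, -1, 1].

w = [-2, -1, 1]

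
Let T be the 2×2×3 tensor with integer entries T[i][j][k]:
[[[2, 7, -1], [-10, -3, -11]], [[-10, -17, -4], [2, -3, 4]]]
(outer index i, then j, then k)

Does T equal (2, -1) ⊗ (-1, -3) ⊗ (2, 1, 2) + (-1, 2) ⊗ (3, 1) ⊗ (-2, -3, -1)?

Reconstruct entrywise from the claimed factors. For example, T[0,0,0] = 2 and Σₗ aₗ[0]bₗ[0]cₗ[0] = (2)·(-1)·(2) + (-1)·(3)·(-2) = 2; checking all 12 entries, every one matches. The claim holds.

Yes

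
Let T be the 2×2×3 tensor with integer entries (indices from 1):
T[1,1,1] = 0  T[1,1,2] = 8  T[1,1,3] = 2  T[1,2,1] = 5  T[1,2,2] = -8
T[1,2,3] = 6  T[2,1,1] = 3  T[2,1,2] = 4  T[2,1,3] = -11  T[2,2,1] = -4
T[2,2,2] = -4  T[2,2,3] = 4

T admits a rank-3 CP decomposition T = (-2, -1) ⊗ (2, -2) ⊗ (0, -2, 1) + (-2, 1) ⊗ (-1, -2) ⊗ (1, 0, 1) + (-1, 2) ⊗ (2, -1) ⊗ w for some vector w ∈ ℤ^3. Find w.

Subtract the known terms from T to get the rank-1 residual R = (-1, 2) ⊗ (2, -1) ⊗ w, so R[i,j,k] = a[i]·b[j]·w[k]. Pick indices with nonzero a[1]·b[1] = (-1)·(2) = -2. Only the fibre through (1,1,·) is needed: R[1,1,:] = T[1,1,:] − Σₗ aₗ[1]bₗ[1]cₗ = [0, 8, 2] − (-2)·(2)·(0, -2, 1) − (-2)·(-1)·(1, 0, 1) = [-2, 0, 4]. Then w[k] = R[1,1,k] / -2 for each k, giving w = [-2, 0, 4] / -2 = (1, 0, -2).

w = (1, 0, -2)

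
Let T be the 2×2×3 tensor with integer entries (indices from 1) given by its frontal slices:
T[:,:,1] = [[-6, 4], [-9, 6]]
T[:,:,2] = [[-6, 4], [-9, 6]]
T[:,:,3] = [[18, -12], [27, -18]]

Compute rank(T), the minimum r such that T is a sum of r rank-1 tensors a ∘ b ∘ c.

Lower bound: T ≠ 0 (e.g. T[1,1,1] = -6), so rank(T) ≥ 1.
Upper bound: if T = a ∘ b ∘ c then every fibre of T is a multiple of the corresponding factor, so read the factors off the fibres through the nonzero entry T[1,1,1] = -6.
The mode-1 fibre T[:,1,1] = [-6, -9] gives a = [2, 3] (primitive direction); the mode-2 fibre T[1,:,1] = [-6, 4] gives b = [3, -2]; then c[k] = T[1,1,k] / (a[1]·b[1]) = [-6, -6, 18] / 6 = [-1, -1, 3].
Expanding [2, 3] ∘ [3, -2] ∘ [-1, -1, 3] reproduces all 12 entries of T, so T = [2, 3] ∘ [3, -2] ∘ [-1, -1, 3] and rank(T) ≤ 1.
These bounds meet, so rank(T) = 1.
Check entry T[2,1,3] = 27: (3)·(3)·(3) = 27.

1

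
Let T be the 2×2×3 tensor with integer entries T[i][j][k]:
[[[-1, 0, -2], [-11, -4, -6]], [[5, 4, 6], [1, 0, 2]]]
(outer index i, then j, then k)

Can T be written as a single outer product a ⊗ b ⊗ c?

The mode-3 unfolding of T (rows indexed by k, columns by (i,j) = (0,0), (0,1), (1,0), (1,1)) is [[-1, -11, 5, 1], [0, -4, 4, 0], [-2, -6, 6, 2]].
There the 3×3 minor on rows k ∈ {0, 1, 2}, columns (i,j) ∈ {(0,0), (0,1), (1,0)} is det [[-1, -11, 5], [0, -4, 4], [-2, -6, 6]] = 48 ≠ 0, so this unfolding has rank ≥ 3; CP rank is at least every unfolding rank, so rank(T) ≥ 3.
In particular rank(T) ≥ 3 > 1, so T is not rank-1.

No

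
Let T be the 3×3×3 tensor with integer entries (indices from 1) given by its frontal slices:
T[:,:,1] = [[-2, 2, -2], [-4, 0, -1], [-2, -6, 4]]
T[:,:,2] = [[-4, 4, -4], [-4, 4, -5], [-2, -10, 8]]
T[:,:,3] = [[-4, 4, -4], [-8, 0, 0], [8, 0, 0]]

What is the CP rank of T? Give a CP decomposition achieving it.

rank(T) = 3

Lower bound: the mode-1 unfolding of T (rows indexed by i, columns by (j,k) = (1,1), (1,2), (1,3), (2,1), (2,2), (2,3), (3,1), (3,2), (3,3)) is [[-2, -4, -4, 2, 4, 4, -2, -4, -4], [-4, -4, -8, 0, 4, 0, -1, -5, 0], [-2, -2, 8, -6, -10, 0, 4, 8, 0]].
There the 3×3 minor on rows i ∈ {1, 2, 3}, columns (j,k) ∈ {(1,1), (1,2), (1,3)} is det [[-2, -4, -4], [-4, -4, -8], [-2, -2, 8]] = -96 ≠ 0, so this unfolding has rank ≥ 3; CP rank is at least every unfolding rank, so rank(T) ≥ 3. (Flattening ranks never certify an upper bound on CP rank; for that we must actually write T with 3 rank-1 terms.)
Upper bound: T is a sum of 3 rank-1 terms, T = [0, 1, -1] ⊗ [1, 1, -1] ⊗ [0, 2, -4] + [0, 1, 2] ⊗ [2, 2, -1] ⊗ [-1, -1, 0] + [1, 1, -1] ⊗ [1, -1, 1] ⊗ [-2, -4, -4] (one valid choice — decompositions are not unique — normalised so each a, b is primitive with positive first nonzero entry; check it by expanding all entries), so rank(T) ≤ 3.
These bounds meet, so rank(T) = 3.
Check entry T[1,2,1] = 2: (0)·(1)·(0) + (0)·(2)·(-1) + (1)·(-1)·(-2) = 2.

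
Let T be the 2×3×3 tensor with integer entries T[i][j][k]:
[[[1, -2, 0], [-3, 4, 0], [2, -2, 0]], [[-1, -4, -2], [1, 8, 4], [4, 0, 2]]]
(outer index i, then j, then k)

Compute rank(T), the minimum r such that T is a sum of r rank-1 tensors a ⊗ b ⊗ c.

3

Lower bound: the mode-3 unfolding of T (rows indexed by k, columns by (i,j) = (0,0), (0,1), (0,2), (1,0), (1,1), (1,2)) is [[1, -3, 2, -1, 1, 4], [-2, 4, -2, -4, 8, 0], [0, 0, 0, -2, 4, 2]].
There the 3×3 minor on rows k ∈ {0, 1, 2}, columns (i,j) ∈ {(0,0), (0,1), (1,0)} is det [[1, -3, -1], [-2, 4, -4], [0, 0, -2]] = 4 ≠ 0, so this unfolding has rank ≥ 3; CP rank is at least every unfolding rank, so rank(T) ≥ 3. (Unfolding ranks only ever bound the CP rank from below — rank(T) can be strictly larger than all of them — so the matching upper bound has to come from an explicit 3-term decomposition.)
Upper bound: T is a sum of 3 rank-1 terms, T = [0, 1] ⊗ [1, -2, -1] ⊗ [-2, -2, -2] + [1, 1] ⊗ [0, 1, -1] ⊗ [-2, 2, 0] + [1, 1] ⊗ [1, -1, 0] ⊗ [1, -2, 0] (written with every a and b primitive with positive leading entry and the scale carried by c; CP decompositions are not unique, and this one is verified by expanding entrywise), so rank(T) ≤ 3.
These bounds meet, so rank(T) = 3.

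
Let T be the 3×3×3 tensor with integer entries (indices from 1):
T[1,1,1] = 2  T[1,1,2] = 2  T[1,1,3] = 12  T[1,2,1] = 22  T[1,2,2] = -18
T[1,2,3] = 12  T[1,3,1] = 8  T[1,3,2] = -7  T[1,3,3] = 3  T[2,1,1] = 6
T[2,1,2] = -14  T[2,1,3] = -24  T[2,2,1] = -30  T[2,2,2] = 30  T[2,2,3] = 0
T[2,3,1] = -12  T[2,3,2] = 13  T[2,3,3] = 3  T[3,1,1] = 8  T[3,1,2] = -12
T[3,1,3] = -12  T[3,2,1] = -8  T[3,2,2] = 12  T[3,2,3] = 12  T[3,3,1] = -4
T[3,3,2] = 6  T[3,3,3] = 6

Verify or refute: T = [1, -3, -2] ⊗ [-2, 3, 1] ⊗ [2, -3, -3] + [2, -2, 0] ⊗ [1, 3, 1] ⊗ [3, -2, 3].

Reconstruct entry (1,2,1) from the claimed factors: Σₗ aₗ[1]bₗ[2]cₗ[1] = (1)·(3)·(2) + (2)·(3)·(3) = 24, but T[1,2,1] = 22. The claim is false.

No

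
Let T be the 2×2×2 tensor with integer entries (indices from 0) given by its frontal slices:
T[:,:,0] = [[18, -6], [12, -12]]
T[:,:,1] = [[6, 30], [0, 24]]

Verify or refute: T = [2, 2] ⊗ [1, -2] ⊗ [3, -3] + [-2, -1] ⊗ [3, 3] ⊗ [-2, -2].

Reconstruct entry (0,1,0) from the claimed factors: Σₗ aₗ[0]bₗ[1]cₗ[0] = (2)·(-2)·(3) + (-2)·(3)·(-2) = 0, but T[0,1,0] = -6. The claim is false.

No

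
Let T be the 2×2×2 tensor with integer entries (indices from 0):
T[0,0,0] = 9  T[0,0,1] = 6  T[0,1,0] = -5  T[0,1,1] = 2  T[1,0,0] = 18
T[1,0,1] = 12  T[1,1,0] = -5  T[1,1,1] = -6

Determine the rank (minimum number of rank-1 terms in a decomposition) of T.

Lower bound: the mode-1 unfolding of T (rows indexed by i, columns by (j,k) = (0,0), (0,1), (1,0), (1,1)) is [[9, 6, -5, 2], [18, 12, -5, -6]].
There the 2×2 minor on rows i ∈ {0, 1}, columns (j,k) ∈ {(0,0), (1,0)} is det [[9, -5], [18, -5]] = 45 ≠ 0, so this unfolding has rank ≥ 2; CP rank is at least every unfolding rank, so rank(T) ≥ 2. (This is only a lower bound: in general the CP rank may exceed every unfolding rank, so we still need to exhibit 2 rank-1 terms summing to T.)
Upper bound — finding two terms. Write S_k = T[:,:,k] for the frontal slices: S₀ = [[9, -5], [18, -5]], S₁ = [[6, 2], [12, -6]].
If T = a₁ (x) b₁ (x) c₁ + a₂ (x) b₂ (x) c₂ then each S_k = c₁[k]·a₁b₁ᵀ + c₂[k]·a₂b₂ᵀ. S₀ and S₁ are linearly independent, so a₁b₁ᵀ and a₂b₂ᵀ must span the same plane of matrices: they are the rank-1 matrices of the form x·S₀ + y·S₁.
det(x·S₀ + y·S₁) is 45·x² − 60·xy − 60·y² = 15·(x − 2·y)(3·x + 2·y), vanishing at (x:y) = (2:1) and (2:-3).
M₁ = 2·S₀ + S₁ = [[24, -8], [48, -16]] = 8·[1, 2][3, -1]ᵀ and M₂ = 2·S₀ − 3·S₁ = [[0, -16], [0, 8]] = (-8)·[2, -1][0, 1]ᵀ, so take a₁ = [1, 2], b₁ = [3, -1], a₂ = [2, -1], b₂ = [0, 1].
Each slice is an integer combination of E₁ = a₁b₁ᵀ and E₂ = a₂b₂ᵀ: S₀ = 3·E₁ − E₂, S₁ = 2·E₁ + 2·E₂; reading off coefficients, c₁ = [3, 2] and c₂ = [-1, 2].
Hence T = [1, 2] (x) [3, -1] (x) [3, 2] + [2, -1] (x) [0, 1] (x) [-1, 2], so rank(T) ≤ 2.
These bounds meet, so rank(T) = 2.
Check entry T[1,0,1] = 12: (2)·(3)·(2) + (-1)·(0)·(2) = 12.

2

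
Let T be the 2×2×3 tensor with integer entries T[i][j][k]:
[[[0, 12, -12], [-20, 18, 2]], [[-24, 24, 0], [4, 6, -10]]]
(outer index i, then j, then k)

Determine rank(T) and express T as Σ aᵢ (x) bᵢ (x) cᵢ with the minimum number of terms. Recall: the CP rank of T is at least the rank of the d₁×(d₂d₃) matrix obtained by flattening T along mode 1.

rank(T) = 2

Lower bound: in the mode-2 unfolding of T (rows indexed by j, columns by (i,k)) the 2×2 minor on rows j ∈ {0, 1}, columns (i,k) ∈ {(0,0), (0,1)} is det [[0, 12], [-20, 18]] = 240 ≠ 0, so that unfolding has rank ≥ 2 and hence rank(T) ≥ 2 (CP rank is at least every unfolding rank, though it can be larger).
Upper bound: with S_k = T[:,:,k], the two rank-1 terms a₁b₁ᵀ, a₂b₂ᵀ are the rank-1 members of the pencil x·S₀ + y·S₁.
det(x·S₀ + y·S₁) is −480·x² + 960·xy − 360·y² = (-120)·(2·x − 3·y)(2·x − y), vanishing at (x:y) = (3:2) and (1:2).
M₁ = 3·S₀ + 2·S₁ = [[24, -24], [-24, 24]] = 24·(1, -1)(1, -1)ᵀ and M₂ = S₀ + 2·S₁ = [[24, 16], [24, 16]] = 8·(1, 1)(3, 2)ᵀ, so take a₁ = (1, -1), b₁ = (1, -1), a₂ = (1, 1), b₂ = (3, 2).
Each slice is an integer combination of E₁ = a₁b₁ᵀ and E₂ = a₂b₂ᵀ: S₀ = 12·E₁ − 4·E₂, S₁ = −6·E₁ + 6·E₂, S₂ = −6·E₁ − 2·E₂; reading off coefficients, c₁ = (12, -6, -6) and c₂ = (-4, 6, -2).
Hence T = (1, -1) (x) (1, -1) (x) (12, -6, -6) + (1, 1) (x) (3, 2) (x) (-4, 6, -2), so rank(T) ≤ 2.
These bounds meet, so rank(T) = 2.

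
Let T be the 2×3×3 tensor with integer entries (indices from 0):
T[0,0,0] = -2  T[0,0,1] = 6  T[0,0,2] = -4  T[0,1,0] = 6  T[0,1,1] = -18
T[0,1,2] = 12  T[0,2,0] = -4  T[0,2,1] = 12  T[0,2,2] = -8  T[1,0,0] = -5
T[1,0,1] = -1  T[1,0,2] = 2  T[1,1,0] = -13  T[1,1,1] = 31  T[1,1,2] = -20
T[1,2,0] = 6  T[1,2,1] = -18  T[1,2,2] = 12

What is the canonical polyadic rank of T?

2

Lower bound: the mode-1 unfolding of T (rows indexed by i, columns by (j,k) = (0,0), (0,1), (0,2), (1,0), (1,1), (1,2), (2,0), (2,1), (2,2)) is [[-2, 6, -4, 6, -18, 12, -4, 12, -8], [-5, -1, 2, -13, 31, -20, 6, -18, 12]].
There the 2×2 minor on rows i ∈ {0, 1}, columns (j,k) ∈ {(0,0), (0,1)} is det [[-2, 6], [-5, -1]] = 32 ≠ 0, so this unfolding has rank ≥ 2; CP rank is at least every unfolding rank, so rank(T) ≥ 2. (Unfolding ranks only ever bound the CP rank from below — rank(T) can be strictly larger than all of them — so the matching upper bound has to come from an explicit 2-term decomposition.)
Upper bound — finding two terms. Write S_k = T[:,:,k] for the frontal slices: S₀ = [[-2, 6, -4], [-5, -13, 6]], S₁ = [[6, -18, 12], [-1, 31, -18]], S₂ = [[-4, 12, -8], [2, -20, 12]].
If T = a₁ ⊗ b₁ ⊗ c₁ + a₂ ⊗ b₂ ⊗ c₂ then each S_k = c₁[k]·a₁b₁ᵀ + c₂[k]·a₂b₂ᵀ. S₀ and S₁ are linearly independent, so a₁b₁ᵀ and a₂b₂ᵀ must span the same plane of matrices: they are the rank-1 matrices of the form x·S₀ + y·S₁.
The 2×2 minor of x·S₀ + y·S₁ on rows {0,1}, columns {0,1} is 56·x² − 224·xy + 168·y² = 56·(x − 3·y)(x − y), vanishing at (x:y) = (3:1) and (1:1).
M₁ = 3·S₀ + S₁ = [[0, 0, 0], [-16, -8, 0]] = (-8)·(0, 1)(2, 1, 0)ᵀ and M₂ = S₀ + S₁ = [[4, -12, 8], [-6, 18, -12]] = 2·(2, -3)(1, -3, 2)ᵀ, so take a₁ = (0, 1), b₁ = (2, 1, 0), a₂ = (2, -3), b₂ = (1, -3, 2).
Each slice is an integer combination of E₁ = a₁b₁ᵀ and E₂ = a₂b₂ᵀ: S₀ = −4·E₁ − E₂, S₁ = 4·E₁ + 3·E₂, S₂ = −2·E₁ − 2·E₂; reading off coefficients, c₁ = (-4, 4, -2) and c₂ = (-1, 3, -2).
Hence T = (0, 1) ⊗ (2, 1, 0) ⊗ (-4, 4, -2) + (2, -3) ⊗ (1, -3, 2) ⊗ (-1, 3, -2), so rank(T) ≤ 2.
These bounds meet, so rank(T) = 2.
Check entry T[1,1,0] = -13: (1)·(1)·(-4) + (-3)·(-3)·(-1) = -13.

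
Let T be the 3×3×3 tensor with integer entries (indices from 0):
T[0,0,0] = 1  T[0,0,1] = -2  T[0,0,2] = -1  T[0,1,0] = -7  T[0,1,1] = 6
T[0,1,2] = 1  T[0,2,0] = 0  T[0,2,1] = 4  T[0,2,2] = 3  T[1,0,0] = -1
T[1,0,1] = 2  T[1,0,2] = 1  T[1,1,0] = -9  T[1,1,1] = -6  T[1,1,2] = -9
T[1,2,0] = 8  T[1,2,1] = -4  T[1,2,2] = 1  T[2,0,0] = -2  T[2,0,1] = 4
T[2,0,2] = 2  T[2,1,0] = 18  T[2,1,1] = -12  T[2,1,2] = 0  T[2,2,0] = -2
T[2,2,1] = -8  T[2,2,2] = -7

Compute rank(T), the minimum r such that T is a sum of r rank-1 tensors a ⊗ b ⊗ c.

2

Lower bound: the mode-2 unfolding of T (rows indexed by j, columns by (i,k) = (0,0), (0,1), (0,2), (1,0), (1,1), (1,2), (2,0), (2,1), (2,2)) is [[1, -2, -1, -1, 2, 1, -2, 4, 2], [-7, 6, 1, -9, -6, -9, 18, -12, 0], [0, 4, 3, 8, -4, 1, -2, -8, -7]].
There the 2×2 minor on rows j ∈ {0, 1}, columns (i,k) ∈ {(0,0), (0,1)} is det [[1, -2], [-7, 6]] = -8 ≠ 0, so this unfolding has rank ≥ 2; CP rank is at least every unfolding rank, so rank(T) ≥ 2. (This is only a lower bound: in general the CP rank may exceed every unfolding rank, so we still need to exhibit 2 rank-1 terms summing to T.)
Upper bound — finding two terms. Write S_k = T[:,:,k] for the frontal slices: S₀ = [[1, -7, 0], [-1, -9, 8], [-2, 18, -2]], S₁ = [[-2, 6, 4], [2, -6, -4], [4, -12, -8]], S₂ = [[-1, 1, 3], [1, -9, 1], [2, 0, -7]].
If T = a₁ ⊗ b₁ ⊗ c₁ + a₂ ⊗ b₂ ⊗ c₂ then each S_k = c₁[k]·a₁b₁ᵀ + c₂[k]·a₂b₂ᵀ. S₀ and S₁ are linearly independent, so a₁b₁ᵀ and a₂b₂ᵀ must span the same plane of matrices: they are the rank-1 matrices of the form x·S₀ + y·S₁.
The 2×2 minor of x·S₀ + y·S₁ on rows {0,1}, columns {0,1} is −16·x² + 32·xy = (-16)·(x − 2·y)(x), vanishing at (x:y) = (2:1) and (0:1).
M₁ = 2·S₀ + S₁ = [[0, -8, 4], [0, -24, 12], [0, 24, -12]] = (-4)·[1, 3, -3][0, 2, -1]ᵀ and M₂ = S₁ = [[-2, 6, 4], [2, -6, -4], [4, -12, -8]] = (-2)·[1, -1, -2][1, -3, -2]ᵀ, so take a₁ = [1, 3, -3], b₁ = [0, 2, -1], a₂ = [1, -1, -2], b₂ = [1, -3, -2].
Each slice is an integer combination of E₁ = a₁b₁ᵀ and E₂ = a₂b₂ᵀ: S₀ = −2·E₁ + E₂, S₁ = −2·E₂, S₂ = −E₁ − E₂; reading off coefficients, c₁ = [-2, 0, -1] and c₂ = [1, -2, -1].
Hence T = [1, 3, -3] ⊗ [0, 2, -1] ⊗ [-2, 0, -1] + [1, -1, -2] ⊗ [1, -3, -2] ⊗ [1, -2, -1], so rank(T) ≤ 2.
These bounds meet, so rank(T) = 2.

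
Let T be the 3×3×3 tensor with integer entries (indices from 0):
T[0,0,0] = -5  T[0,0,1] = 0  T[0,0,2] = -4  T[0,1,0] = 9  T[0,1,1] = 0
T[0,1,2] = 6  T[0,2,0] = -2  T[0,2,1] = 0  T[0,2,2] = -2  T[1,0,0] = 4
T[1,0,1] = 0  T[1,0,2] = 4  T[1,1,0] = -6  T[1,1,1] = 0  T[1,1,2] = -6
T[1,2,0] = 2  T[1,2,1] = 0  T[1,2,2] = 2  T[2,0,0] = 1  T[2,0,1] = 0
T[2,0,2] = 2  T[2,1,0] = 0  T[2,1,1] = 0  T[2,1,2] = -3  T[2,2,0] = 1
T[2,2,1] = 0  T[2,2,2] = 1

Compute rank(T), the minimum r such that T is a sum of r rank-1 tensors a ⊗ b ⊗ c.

2

Lower bound: the mode-2 unfolding of T (rows indexed by j, columns by (i,k) = (0,0), (0,1), (0,2), (1,0), (1,1), (1,2), (2,0), (2,1), (2,2)) is [[-5, 0, -4, 4, 0, 4, 1, 0, 2], [9, 0, 6, -6, 0, -6, 0, 0, -3], [-2, 0, -2, 2, 0, 2, 1, 0, 1]].
There the 2×2 minor on rows j ∈ {0, 1}, columns (i,k) ∈ {(0,0), (0,2)} is det [[-5, -4], [9, 6]] = 6 ≠ 0, so this unfolding has rank ≥ 2; CP rank is at least every unfolding rank, so rank(T) ≥ 2. (Flattening ranks never certify an upper bound on CP rank; for that we must actually write T with 2 rank-1 terms.)
Upper bound — finding two terms. Write S_k = T[:,:,k] for the frontal slices: S₀ = [[-5, 9, -2], [4, -6, 2], [1, 0, 1]], S₁ = [[0, 0, 0], [0, 0, 0], [0, 0, 0]], S₂ = [[-4, 6, -2], [4, -6, 2], [2, -3, 1]].
If T = a₁ ⊗ b₁ ⊗ c₁ + a₂ ⊗ b₂ ⊗ c₂ then each S_k = c₁[k]·a₁b₁ᵀ + c₂[k]·a₂b₂ᵀ. S₀ and S₂ are linearly independent, so a₁b₁ᵀ and a₂b₂ᵀ must span the same plane of matrices: they are the rank-1 matrices of the form x·S₀ + y·S₂.
The 2×2 minor of x·S₀ + y·S₂ on rows {0,1}, columns {0,1} is −6·x² − 6·xy = (-6)·(x + y)(x), vanishing at (x:y) = (1:-1) and (0:1).
M₁ = S₀ − S₂ = [[-1, 3, 0], [0, 0, 0], [-1, 3, 0]] = −[1, 0, 1][1, -3, 0]ᵀ and M₂ = S₂ = [[-4, 6, -2], [4, -6, 2], [2, -3, 1]] = −[2, -2, -1][2, -3, 1]ᵀ, so take a₁ = [1, 0, 1], b₁ = [1, -3, 0], a₂ = [2, -2, -1], b₂ = [2, -3, 1].
Each slice is an integer combination of E₁ = a₁b₁ᵀ and E₂ = a₂b₂ᵀ: S₀ = −E₁ − E₂, S₁ = 0, S₂ = −E₂; reading off coefficients, c₁ = [-1, 0, 0] and c₂ = [-1, 0, -1].
Hence T = [1, 0, 1] ⊗ [1, -3, 0] ⊗ [-1, 0, 0] + [2, -2, -1] ⊗ [2, -3, 1] ⊗ [-1, 0, -1], so rank(T) ≤ 2.
These bounds meet, so rank(T) = 2.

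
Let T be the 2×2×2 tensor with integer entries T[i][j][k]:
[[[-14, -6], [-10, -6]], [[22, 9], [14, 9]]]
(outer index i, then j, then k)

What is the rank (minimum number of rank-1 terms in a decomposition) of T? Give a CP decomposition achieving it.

rank(T) = 2

Lower bound: the mode-3 unfolding of T (rows indexed by k, columns by (i,j) = (0,0), (0,1), (1,0), (1,1)) is [[-14, -10, 22, 14], [-6, -6, 9, 9]].
There the 2×2 minor on rows k ∈ {0, 1}, columns (i,j) ∈ {(0,0), (0,1)} is det [[-14, -10], [-6, -6]] = 24 ≠ 0, so this unfolding has rank ≥ 2; CP rank is at least every unfolding rank, so rank(T) ≥ 2. (Unfolding ranks only ever bound the CP rank from below — rank(T) can be strictly larger than all of them — so the matching upper bound has to come from an explicit 2-term decomposition.)
Upper bound — finding two terms. Write S_k = T[:,:,k] for the frontal slices: S₀ = [[-14, -10], [22, 14]], S₁ = [[-6, -6], [9, 9]].
If T = a₁ ∘ b₁ ∘ c₁ + a₂ ∘ b₂ ∘ c₂ then each S_k = c₁[k]·a₁b₁ᵀ + c₂[k]·a₂b₂ᵀ. S₀ and S₁ are linearly independent, so a₁b₁ᵀ and a₂b₂ᵀ must span the same plane of matrices: they are the rank-1 matrices of the form x·S₀ + y·S₁.
det(x·S₀ + y·S₁) is 24·x² + 12·xy = 12·(2·x + y)(x), vanishing at (x:y) = (1:-2) and (0:1).
M₁ = S₀ − 2·S₁ = [[-2, 2], [4, -4]] = (-2)·(1, -2)(1, -1)ᵀ and M₂ = S₁ = [[-6, -6], [9, 9]] = (-3)·(2, -3)(1, 1)ᵀ, so take a₁ = (1, -2), b₁ = (1, -1), a₂ = (2, -3), b₂ = (1, 1).
Each slice is an integer combination of E₁ = a₁b₁ᵀ and E₂ = a₂b₂ᵀ: S₀ = −2·E₁ − 6·E₂, S₁ = −3·E₂; reading off coefficients, c₁ = (-2, 0) and c₂ = (-6, -3).
Hence T = (1, -2) ∘ (1, -1) ∘ (-2, 0) + (2, -3) ∘ (1, 1) ∘ (-6, -3), so rank(T) ≤ 2.
These bounds meet, so rank(T) = 2.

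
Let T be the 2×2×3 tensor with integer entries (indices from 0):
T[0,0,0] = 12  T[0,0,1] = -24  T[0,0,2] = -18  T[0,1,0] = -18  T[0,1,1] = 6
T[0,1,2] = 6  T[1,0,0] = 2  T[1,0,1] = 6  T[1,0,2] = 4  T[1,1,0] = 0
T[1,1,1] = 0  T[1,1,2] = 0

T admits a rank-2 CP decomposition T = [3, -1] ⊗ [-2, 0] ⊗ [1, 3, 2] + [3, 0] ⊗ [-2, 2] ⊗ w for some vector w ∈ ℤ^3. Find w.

Subtract the known terms from T to get the rank-1 residual R = [3, 0] ⊗ [-2, 2] ⊗ w, so R[i,j,k] = a[i]·b[j]·w[k]. Pick indices with nonzero a[0]·b[0] = (3)·(-2) = -6. Only the fibre through (0,0,·) is needed: R[0,0,:] = T[0,0,:] − Σₗ aₗ[0]bₗ[0]cₗ = [12, -24, -18] − (3)·(-2)·[1, 3, 2] = [18, -6, -6]. Then w[k] = R[0,0,k] / -6 for each k, giving w = [18, -6, -6] / -6 = [-3, 1, 1].

w = [-3, 1, 1]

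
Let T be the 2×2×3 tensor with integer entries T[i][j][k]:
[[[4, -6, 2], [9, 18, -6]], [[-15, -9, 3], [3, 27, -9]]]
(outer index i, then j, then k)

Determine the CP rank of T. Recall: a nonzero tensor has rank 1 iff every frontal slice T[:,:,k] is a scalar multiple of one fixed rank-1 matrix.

Lower bound: the mode-2 unfolding of T (rows indexed by j, columns by (i,k) = (0,0), (0,1), (0,2), (1,0), (1,1), (1,2)) is [[4, -6, 2, -15, -9, 3], [9, 18, -6, 3, 27, -9]].
There the 2×2 minor on rows j ∈ {0, 1}, columns (i,k) ∈ {(0,0), (0,1)} is det [[4, -6], [9, 18]] = 126 ≠ 0, so this unfolding has rank ≥ 2; CP rank is at least every unfolding rank, so rank(T) ≥ 2. (Unfolding ranks only ever bound the CP rank from below — rank(T) can be strictly larger than all of them — so the matching upper bound has to come from an explicit 2-term decomposition.)
Upper bound — finding two terms. Write S_k = T[:,:,k] for the frontal slices: S₀ = [[4, 9], [-15, 3]], S₁ = [[-6, 18], [-9, 27]], S₂ = [[2, -6], [3, -9]].
If T = a₁ (x) b₁ (x) c₁ + a₂ (x) b₂ (x) c₂ then each S_k = c₁[k]·a₁b₁ᵀ + c₂[k]·a₂b₂ᵀ. S₀ and S₁ are linearly independent, so a₁b₁ᵀ and a₂b₂ᵀ must span the same plane of matrices: they are the rank-1 matrices of the form x·S₀ + y·S₁.
det(x·S₀ + y·S₁) is 147·x² + 441·xy = 147·(x + 3·y)(x), vanishing at (x:y) = (3:-1) and (0:1).
M₁ = 3·S₀ − S₁ = [[18, 9], [-36, -18]] = 9·(1, -2)(2, 1)ᵀ and M₂ = S₁ = [[-6, 18], [-9, 27]] = (-3)·(2, 3)(1, -3)ᵀ, so take a₁ = (1, -2), b₁ = (2, 1), a₂ = (2, 3), b₂ = (1, -3).
Each slice is an integer combination of E₁ = a₁b₁ᵀ and E₂ = a₂b₂ᵀ: S₀ = 3·E₁ − E₂, S₁ = −3·E₂, S₂ = E₂; reading off coefficients, c₁ = (3, 0, 0) and c₂ = (-1, -3, 1).
Hence T = (1, -2) (x) (2, 1) (x) (3, 0, 0) + (2, 3) (x) (1, -3) (x) (-1, -3, 1), so rank(T) ≤ 2.
These bounds meet, so rank(T) = 2.

2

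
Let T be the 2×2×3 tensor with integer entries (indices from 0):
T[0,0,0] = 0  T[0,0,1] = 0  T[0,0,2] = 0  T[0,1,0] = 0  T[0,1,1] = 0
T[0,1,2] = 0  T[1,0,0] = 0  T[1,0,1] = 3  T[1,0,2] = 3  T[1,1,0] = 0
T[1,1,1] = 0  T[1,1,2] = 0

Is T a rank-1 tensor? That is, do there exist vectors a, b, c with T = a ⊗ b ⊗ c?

If T = a ⊗ b ⊗ c then every fibre of T is a multiple of the corresponding factor, so read the factors off the fibres through the nonzero entry T[1,0,1] = 3.
The mode-1 fibre T[:,0,1] = [0, 3] gives a = [0, 1] (primitive direction); the mode-2 fibre T[1,:,1] = [3, 0] gives b = [1, 0]; then c[k] = T[1,0,k] / (a[1]·b[0]) = [0, 3, 3] / 1 = [0, 3, 3].
Expanding [0, 1] ⊗ [1, 0] ⊗ [0, 3, 3] reproduces all 12 entries of T, so T = [0, 1] ⊗ [1, 0] ⊗ [0, 3, 3] and rank(T) ≤ 1.
Equivalently every frontal slice T[:,:,k] is c[k] times the rank-1 matrix [0, 1] ⊗ [1, 0]. So T has rank 1 (it is nonzero).

Yes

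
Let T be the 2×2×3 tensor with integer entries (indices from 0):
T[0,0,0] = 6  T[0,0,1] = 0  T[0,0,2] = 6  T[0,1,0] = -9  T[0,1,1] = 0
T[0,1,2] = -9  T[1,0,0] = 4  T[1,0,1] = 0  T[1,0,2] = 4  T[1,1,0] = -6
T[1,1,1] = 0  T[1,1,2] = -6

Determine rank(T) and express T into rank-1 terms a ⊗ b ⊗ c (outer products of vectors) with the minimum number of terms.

rank(T) = 1

Lower bound: T ≠ 0 (e.g. T[0,0,0] = 6), so rank(T) ≥ 1.
Upper bound: if T = a ⊗ b ⊗ c then every fibre of T is a multiple of the corresponding factor, so read the factors off the fibres through the nonzero entry T[0,0,0] = 6.
The mode-1 fibre T[:,0,0] = [6, 4] gives a = [3, 2] (primitive direction); the mode-2 fibre T[0,:,0] = [6, -9] gives b = [2, -3]; then c[k] = T[0,0,k] / (a[0]·b[0]) = [6, 0, 6] / 6 = [1, 0, 1].
Expanding [3, 2] ⊗ [2, -3] ⊗ [1, 0, 1] reproduces all 12 entries of T, so T = [3, 2] ⊗ [2, -3] ⊗ [1, 0, 1] and rank(T) ≤ 1.
These bounds meet, so rank(T) = 1.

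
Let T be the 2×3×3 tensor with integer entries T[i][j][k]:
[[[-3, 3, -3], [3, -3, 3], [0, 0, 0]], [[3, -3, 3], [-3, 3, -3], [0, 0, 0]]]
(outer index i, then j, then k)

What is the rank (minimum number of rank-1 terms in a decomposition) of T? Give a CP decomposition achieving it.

Lower bound: T ≠ 0 (e.g. T[0,0,0] = -3), so rank(T) ≥ 1.
Upper bound: if T = a ∘ b ∘ c then every fibre of T is a multiple of the corresponding factor, so read the factors off the fibres through the nonzero entry T[0,0,0] = -3.
The mode-1 fibre T[:,0,0] = [-3, 3] gives a = [1, -1] (primitive direction); the mode-2 fibre T[0,:,0] = [-3, 3, 0] gives b = [1, -1, 0]; then c[k] = T[0,0,k] / (a[0]·b[0]) = [-3, 3, -3] / 1 = [-3, 3, -3].
Expanding [1, -1] ∘ [1, -1, 0] ∘ [-3, 3, -3] reproduces all 18 entries of T, so T = [1, -1] ∘ [1, -1, 0] ∘ [-3, 3, -3] and rank(T) ≤ 1.
These bounds meet, so rank(T) = 1.

rank(T) = 1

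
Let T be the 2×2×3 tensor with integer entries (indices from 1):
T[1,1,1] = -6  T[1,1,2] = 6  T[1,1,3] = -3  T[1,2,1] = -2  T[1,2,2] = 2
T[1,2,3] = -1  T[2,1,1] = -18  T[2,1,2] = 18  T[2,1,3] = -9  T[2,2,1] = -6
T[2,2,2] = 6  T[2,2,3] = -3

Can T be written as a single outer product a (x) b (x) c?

Yes

If T = a (x) b (x) c then every fibre of T is a multiple of the corresponding factor, so read the factors off the fibres through the nonzero entry T[1,1,1] = -6.
The mode-1 fibre T[:,1,1] = [-6, -18] gives a = (1, 3) (primitive direction); the mode-2 fibre T[1,:,1] = [-6, -2] gives b = (3, 1); then c[k] = T[1,1,k] / (a[1]·b[1]) = [-6, 6, -3] / 3 = (-2, 2, -1).
Expanding (1, 3) (x) (3, 1) (x) (-2, 2, -1) reproduces all 12 entries of T, so T = (1, 3) (x) (3, 1) (x) (-2, 2, -1) and rank(T) ≤ 1.
Equivalently every frontal slice T[:,:,k] is c[k] times the rank-1 matrix (1, 3) (x) (3, 1). So T has rank 1 (it is nonzero).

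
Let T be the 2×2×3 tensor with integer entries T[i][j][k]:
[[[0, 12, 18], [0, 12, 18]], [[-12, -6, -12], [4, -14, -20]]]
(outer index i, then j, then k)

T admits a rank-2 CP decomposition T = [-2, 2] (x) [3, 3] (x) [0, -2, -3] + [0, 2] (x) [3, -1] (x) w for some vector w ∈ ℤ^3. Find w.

w = [-2, 1, 1]

Subtract the known terms from T to get the rank-1 residual R = [0, 2] (x) [3, -1] (x) w, so R[i,j,k] = a[i]·b[j]·w[k]. Pick indices with nonzero a[1]·b[0] = (2)·(3) = 6. Only the fibre through (1,0,·) is needed: R[1,0,:] = T[1,0,:] − Σₗ aₗ[1]bₗ[0]cₗ = [-12, -6, -12] − (2)·(3)·[0, -2, -3] = [-12, 6, 6]. Then w[k] = R[1,0,k] / 6 for each k, giving w = [-12, 6, 6] / 6 = [-2, 1, 1].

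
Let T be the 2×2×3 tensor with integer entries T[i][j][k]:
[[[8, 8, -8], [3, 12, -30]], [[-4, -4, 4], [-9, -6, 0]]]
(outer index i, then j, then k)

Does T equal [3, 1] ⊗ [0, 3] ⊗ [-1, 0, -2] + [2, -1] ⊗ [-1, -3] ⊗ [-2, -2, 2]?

Reconstruct entry (0,0,0) from the claimed factors: Σₗ aₗ[0]bₗ[0]cₗ[0] = (3)·(0)·(-1) + (2)·(-1)·(-2) = 4, but T[0,0,0] = 8. The claim is false.

No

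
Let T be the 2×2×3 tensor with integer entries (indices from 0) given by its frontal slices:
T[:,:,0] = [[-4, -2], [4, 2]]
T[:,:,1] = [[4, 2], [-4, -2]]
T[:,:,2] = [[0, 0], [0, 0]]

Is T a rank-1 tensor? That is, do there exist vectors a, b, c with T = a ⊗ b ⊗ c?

Yes

If T = a ⊗ b ⊗ c then every fibre of T is a multiple of the corresponding factor, so read the factors off the fibres through the nonzero entry T[0,0,0] = -4.
The mode-1 fibre T[:,0,0] = [-4, 4] gives a = [1, -1] (primitive direction); the mode-2 fibre T[0,:,0] = [-4, -2] gives b = [2, 1]; then c[k] = T[0,0,k] / (a[0]·b[0]) = [-4, 4, 0] / 2 = [-2, 2, 0].
Expanding [1, -1] ⊗ [2, 1] ⊗ [-2, 2, 0] reproduces all 12 entries of T, so T = [1, -1] ⊗ [2, 1] ⊗ [-2, 2, 0] and rank(T) ≤ 1.
Equivalently every frontal slice T[:,:,k] is c[k] times the rank-1 matrix [1, -1] ⊗ [2, 1]. So T has rank 1 (it is nonzero).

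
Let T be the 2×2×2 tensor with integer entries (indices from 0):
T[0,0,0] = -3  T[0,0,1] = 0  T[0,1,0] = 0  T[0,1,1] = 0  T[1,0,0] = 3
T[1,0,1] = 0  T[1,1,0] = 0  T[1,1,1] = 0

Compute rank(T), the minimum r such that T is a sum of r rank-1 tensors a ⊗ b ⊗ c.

1

Lower bound: T ≠ 0 (e.g. T[0,0,0] = -3), so rank(T) ≥ 1.
Upper bound: if T = a ⊗ b ⊗ c then every fibre of T is a multiple of the corresponding factor, so read the factors off the fibres through the nonzero entry T[0,0,0] = -3.
The mode-1 fibre T[:,0,0] = [-3, 3] gives a = (1, -1) (primitive direction); the mode-2 fibre T[0,:,0] = [-3, 0] gives b = (1, 0); then c[k] = T[0,0,k] / (a[0]·b[0]) = [-3, 0] / 1 = (-3, 0).
Expanding (1, -1) ⊗ (1, 0) ⊗ (-3, 0) reproduces all 8 entries of T, so T = (1, -1) ⊗ (1, 0) ⊗ (-3, 0) and rank(T) ≤ 1.
These bounds meet, so rank(T) = 1.
Check entry T[1,0,1] = 0: (-1)·(1)·(0) = 0.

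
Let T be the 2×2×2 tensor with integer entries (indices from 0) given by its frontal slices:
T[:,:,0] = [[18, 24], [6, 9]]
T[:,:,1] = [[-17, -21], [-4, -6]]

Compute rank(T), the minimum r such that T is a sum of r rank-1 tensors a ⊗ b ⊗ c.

2

Lower bound: in the mode-1 unfolding of T (rows indexed by i, columns by (j,k)) the 2×2 minor on rows i ∈ {0, 1}, columns (j,k) ∈ {(0,0), (0,1)} is det [[18, -17], [6, -4]] = 30 ≠ 0, so that unfolding has rank ≥ 2 and hence rank(T) ≥ 2 (CP rank is at least every unfolding rank, though it can be larger).
Upper bound: with S_k = T[:,:,k], the two rank-1 terms a₁b₁ᵀ, a₂b₂ᵀ are the rank-1 members of the pencil x·S₀ + y·S₁.
det(x·S₀ + y·S₁) is 18·x² − 39·xy + 18·y² = 3·(2·x − 3·y)(3·x − 2·y), vanishing at (x:y) = (3:2) and (2:3).
M₁ = 3·S₀ + 2·S₁ = [[20, 30], [10, 15]] = 5·[2, 1][2, 3]ᵀ and M₂ = 2·S₀ + 3·S₁ = [[-15, -15], [0, 0]] = (-15)·[1, 0][1, 1]ᵀ, so take a₁ = [2, 1], b₁ = [2, 3], a₂ = [1, 0], b₂ = [1, 1].
Each slice is an integer combination of E₁ = a₁b₁ᵀ and E₂ = a₂b₂ᵀ: S₀ = 3·E₁ + 6·E₂, S₁ = −2·E₁ − 9·E₂; reading off coefficients, c₁ = [3, -2] and c₂ = [6, -9].
Hence T = [2, 1] ⊗ [2, 3] ⊗ [3, -2] + [1, 0] ⊗ [1, 1] ⊗ [6, -9], so rank(T) ≤ 2.
These bounds meet, so rank(T) = 2.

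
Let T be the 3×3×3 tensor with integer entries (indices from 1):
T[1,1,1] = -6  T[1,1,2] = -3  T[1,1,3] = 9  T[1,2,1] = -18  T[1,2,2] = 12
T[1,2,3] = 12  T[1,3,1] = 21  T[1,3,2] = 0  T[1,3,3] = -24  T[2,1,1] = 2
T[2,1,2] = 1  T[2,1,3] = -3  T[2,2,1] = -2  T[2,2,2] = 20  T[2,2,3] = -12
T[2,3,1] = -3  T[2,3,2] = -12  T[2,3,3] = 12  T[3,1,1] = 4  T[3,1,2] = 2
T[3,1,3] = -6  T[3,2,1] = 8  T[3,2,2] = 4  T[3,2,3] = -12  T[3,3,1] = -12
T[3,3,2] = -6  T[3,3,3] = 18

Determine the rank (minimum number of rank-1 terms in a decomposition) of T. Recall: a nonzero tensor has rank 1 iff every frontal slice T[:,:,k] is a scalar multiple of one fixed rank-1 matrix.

2

Lower bound: the mode-2 unfolding of T (rows indexed by j, columns by (i,k) = (1,1), (1,2), (1,3), (2,1), (2,2), (2,3), (3,1), (3,2), (3,3)) is [[-6, -3, 9, 2, 1, -3, 4, 2, -6], [-18, 12, 12, -2, 20, -12, 8, 4, -12], [21, 0, -24, -3, -12, 12, -12, -6, 18]].
There the 2×2 minor on rows j ∈ {1, 2}, columns (i,k) ∈ {(1,1), (1,2)} is det [[-6, -3], [-18, 12]] = -126 ≠ 0, so this unfolding has rank ≥ 2; CP rank is at least every unfolding rank, so rank(T) ≥ 2. (This is only a lower bound: in general the CP rank may exceed every unfolding rank, so we still need to exhibit 2 rank-1 terms summing to T.)
Upper bound — finding two terms. Write S_k = T[:,:,k] for the frontal slices: S₁ = [[-6, -18, 21], [2, -2, -3], [4, 8, -12]], S₂ = [[-3, 12, 0], [1, 20, -12], [2, 4, -6]], S₃ = [[9, 12, -24], [-3, -12, 12], [-6, -12, 18]].
If T = a₁ ⊗ b₁ ⊗ c₁ + a₂ ⊗ b₂ ⊗ c₂ then each S_k = c₁[k]·a₁b₁ᵀ + c₂[k]·a₂b₂ᵀ. S₁ and S₂ are linearly independent, so a₁b₁ᵀ and a₂b₂ᵀ must span the same plane of matrices: they are the rank-1 matrices of the form x·S₁ + y·S₂.
The 2×2 minor of x·S₁ + y·S₂ on rows {1,2}, columns {1,2} is 48·x² − 120·xy − 72·y² = 24·(x − 3·y)(2·x + y), vanishing at (x:y) = (3:1) and (1:-2).
M₁ = 3·S₁ + S₂ = [[-21, -42, 63], [7, 14, -21], [14, 28, -42]] = (-7)·[3, -1, -2][1, 2, -3]ᵀ and M₂ = S₁ − 2·S₂ = [[0, -42, 21], [0, -42, 21], [0, 0, 0]] = (-21)·[1, 1, 0][0, 2, -1]ᵀ, so take a₁ = [3, -1, -2], b₁ = [1, 2, -3], a₂ = [1, 1, 0], b₂ = [0, 2, -1].
Each slice is an integer combination of E₁ = a₁b₁ᵀ and E₂ = a₂b₂ᵀ: S₁ = −2·E₁ − 3·E₂, S₂ = −E₁ + 9·E₂, S₃ = 3·E₁ − 3·E₂; reading off coefficients, c₁ = [-2, -1, 3] and c₂ = [-3, 9, -3].
Hence T = [3, -1, -2] ⊗ [1, 2, -3] ⊗ [-2, -1, 3] + [1, 1, 0] ⊗ [0, 2, -1] ⊗ [-3, 9, -3], so rank(T) ≤ 2.
These bounds meet, so rank(T) = 2.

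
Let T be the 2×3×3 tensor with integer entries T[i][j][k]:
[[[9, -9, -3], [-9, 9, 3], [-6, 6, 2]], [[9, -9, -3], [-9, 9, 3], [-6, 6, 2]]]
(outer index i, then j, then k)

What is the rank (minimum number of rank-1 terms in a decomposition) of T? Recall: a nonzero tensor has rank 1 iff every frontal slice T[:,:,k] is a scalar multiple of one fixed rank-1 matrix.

1

Lower bound: T ≠ 0 (e.g. T[0,0,0] = 9), so rank(T) ≥ 1.
Upper bound: the mode-1 fibre T[:,0,0] = [9, 9] gives a = [1, 1] (primitive direction); the mode-2 fibre T[0,:,0] = [9, -9, -6] gives b = [3, -3, -2]; then c[k] = T[0,0,k] / (a[0]·b[0]) = [9, -9, -3] / 3 = [3, -3, -1].
Expanding [1, 1] (x) [3, -3, -2] (x) [3, -3, -1] reproduces all 18 entries of T, so T = [1, 1] (x) [3, -3, -2] (x) [3, -3, -1] and rank(T) ≤ 1.
These bounds meet, so rank(T) = 1.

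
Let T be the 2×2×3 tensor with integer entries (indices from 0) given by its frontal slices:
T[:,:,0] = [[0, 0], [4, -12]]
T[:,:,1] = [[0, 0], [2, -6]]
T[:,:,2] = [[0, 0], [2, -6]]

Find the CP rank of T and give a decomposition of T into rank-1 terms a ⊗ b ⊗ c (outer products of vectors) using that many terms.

rank(T) = 1

Lower bound: T ≠ 0 (e.g. T[1,0,0] = 4), so rank(T) ≥ 1.
Upper bound: if T = a ⊗ b ⊗ c then every fibre of T is a multiple of the corresponding factor, so read the factors off the fibres through the nonzero entry T[1,0,0] = 4.
The mode-1 fibre T[:,0,0] = [0, 4] gives a = (0, 1) (primitive direction); the mode-2 fibre T[1,:,0] = [4, -12] gives b = (1, -3); then c[k] = T[1,0,k] / (a[1]·b[0]) = [4, 2, 2] / 1 = (4, 2, 2).
Expanding (0, 1) ⊗ (1, -3) ⊗ (4, 2, 2) reproduces all 12 entries of T, so T = (0, 1) ⊗ (1, -3) ⊗ (4, 2, 2) and rank(T) ≤ 1.
These bounds meet, so rank(T) = 1.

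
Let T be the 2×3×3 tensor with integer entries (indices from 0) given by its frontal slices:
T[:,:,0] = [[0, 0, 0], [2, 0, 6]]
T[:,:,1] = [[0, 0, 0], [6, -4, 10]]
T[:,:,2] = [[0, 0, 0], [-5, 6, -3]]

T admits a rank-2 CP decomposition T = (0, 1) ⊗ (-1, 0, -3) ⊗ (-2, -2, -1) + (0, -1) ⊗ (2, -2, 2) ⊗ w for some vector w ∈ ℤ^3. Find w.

Subtract the known terms from T to get the rank-1 residual R = (0, -1) ⊗ (2, -2, 2) ⊗ w, so R[i,j,k] = a[i]·b[j]·w[k]. Pick indices with nonzero a[1]·b[0] = (-1)·(2) = -2. Only the fibre through (1,0,·) is needed: R[1,0,:] = T[1,0,:] − Σₗ aₗ[1]bₗ[0]cₗ = [2, 6, -5] − (1)·(-1)·(-2, -2, -1) = [0, 4, -6]. Then w[k] = R[1,0,k] / -2 for each k, giving w = [0, 4, -6] / -2 = (0, -2, 3).

w = (0, -2, 3)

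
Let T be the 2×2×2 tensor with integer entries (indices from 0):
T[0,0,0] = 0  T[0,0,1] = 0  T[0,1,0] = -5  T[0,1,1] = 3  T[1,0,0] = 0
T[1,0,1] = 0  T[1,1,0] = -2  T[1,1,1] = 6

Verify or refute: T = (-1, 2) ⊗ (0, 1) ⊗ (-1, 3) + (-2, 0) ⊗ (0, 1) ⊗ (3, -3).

Reconstruct entrywise from the claimed factors. For example, T[0,0,0] = 0 and Σₗ aₗ[0]bₗ[0]cₗ[0] = (-1)·(0)·(-1) + (-2)·(0)·(3) = 0; checking all 8 entries, every one matches. The claim holds.

Yes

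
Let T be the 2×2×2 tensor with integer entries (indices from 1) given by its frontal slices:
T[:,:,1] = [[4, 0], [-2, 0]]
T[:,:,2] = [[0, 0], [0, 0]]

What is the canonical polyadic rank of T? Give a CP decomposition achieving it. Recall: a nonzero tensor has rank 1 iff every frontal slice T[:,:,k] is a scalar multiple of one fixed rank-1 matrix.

Lower bound: T ≠ 0 (e.g. T[1,1,1] = 4), so rank(T) ≥ 1.
Upper bound: if T = a ⊗ b ⊗ c then every fibre of T is a multiple of the corresponding factor, so read the factors off the fibres through the nonzero entry T[1,1,1] = 4.
The mode-1 fibre T[:,1,1] = [4, -2] gives a = [2, -1] (primitive direction); the mode-2 fibre T[1,:,1] = [4, 0] gives b = [1, 0]; then c[k] = T[1,1,k] / (a[1]·b[1]) = [4, 0] / 2 = [2, 0].
Expanding [2, -1] ⊗ [1, 0] ⊗ [2, 0] reproduces all 8 entries of T, so T = [2, -1] ⊗ [1, 0] ⊗ [2, 0] and rank(T) ≤ 1.
These bounds meet, so rank(T) = 1.

rank(T) = 1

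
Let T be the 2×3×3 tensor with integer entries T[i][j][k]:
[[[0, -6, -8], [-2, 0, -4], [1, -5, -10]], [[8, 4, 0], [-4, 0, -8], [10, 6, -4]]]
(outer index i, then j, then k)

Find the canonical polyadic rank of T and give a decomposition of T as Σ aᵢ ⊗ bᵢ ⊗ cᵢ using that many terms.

Lower bound: the mode-3 unfolding of T (rows indexed by k, columns by (i,j) = (0,0), (0,1), (0,2), (1,0), (1,1), (1,2)) is [[0, -2, 1, 8, -4, 10], [-6, 0, -5, 4, 0, 6], [-8, -4, -10, 0, -8, -4]].
There the 3×3 minor on rows k ∈ {0, 1, 2}, columns (i,j) ∈ {(0,0), (0,1), (0,2)} is det [[0, -2, 1], [-6, 0, -5], [-8, -4, -10]] = 64 ≠ 0, so this unfolding has rank ≥ 3; CP rank is at least every unfolding rank, so rank(T) ≥ 3. (Unfolding ranks only ever bound the CP rank from below — rank(T) can be strictly larger than all of them — so the matching upper bound has to come from an explicit 3-term decomposition.)
Upper bound: T is a sum of 3 rank-1 terms, T = (1, 0) ⊗ (1, 0, 1) ⊗ (-4, -8, -8) + (1, 2) ⊗ (0, 2, 1) ⊗ (1, 1, -2) + (1, 2) ⊗ (1, -1, 1) ⊗ (4, 2, 0) (written with every a and b primitive with positive leading entry and the scale carried by c; CP decompositions are not unique, and this one is verified by expanding entrywise), so rank(T) ≤ 3.
These bounds meet, so rank(T) = 3.

rank(T) = 3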